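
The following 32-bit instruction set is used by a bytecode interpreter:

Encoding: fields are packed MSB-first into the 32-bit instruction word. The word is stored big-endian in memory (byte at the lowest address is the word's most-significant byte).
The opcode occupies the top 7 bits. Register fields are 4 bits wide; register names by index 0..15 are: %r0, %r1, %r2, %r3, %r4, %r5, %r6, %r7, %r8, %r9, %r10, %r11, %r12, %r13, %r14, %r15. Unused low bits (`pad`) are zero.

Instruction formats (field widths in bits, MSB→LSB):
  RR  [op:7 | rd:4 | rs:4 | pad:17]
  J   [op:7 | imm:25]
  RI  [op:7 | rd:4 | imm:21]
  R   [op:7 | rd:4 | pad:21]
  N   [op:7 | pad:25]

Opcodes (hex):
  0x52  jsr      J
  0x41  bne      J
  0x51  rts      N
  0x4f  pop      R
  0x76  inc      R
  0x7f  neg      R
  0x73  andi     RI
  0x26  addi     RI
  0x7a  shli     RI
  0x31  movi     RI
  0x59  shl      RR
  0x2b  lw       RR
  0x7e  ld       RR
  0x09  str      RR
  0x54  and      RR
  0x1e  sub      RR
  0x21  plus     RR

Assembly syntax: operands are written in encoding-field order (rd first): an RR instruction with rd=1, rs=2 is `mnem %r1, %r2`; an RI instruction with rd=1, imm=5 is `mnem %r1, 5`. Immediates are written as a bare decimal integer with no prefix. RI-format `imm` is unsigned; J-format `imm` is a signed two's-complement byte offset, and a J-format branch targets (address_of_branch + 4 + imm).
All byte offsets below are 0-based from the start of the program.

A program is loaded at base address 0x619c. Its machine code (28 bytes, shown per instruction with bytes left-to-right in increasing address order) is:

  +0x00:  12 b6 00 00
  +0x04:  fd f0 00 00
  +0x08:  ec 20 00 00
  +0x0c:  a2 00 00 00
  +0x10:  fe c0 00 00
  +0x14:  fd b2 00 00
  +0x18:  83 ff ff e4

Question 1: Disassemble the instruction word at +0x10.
[10] fe c0 00 00 → 0xfec00000
  op=0xfec00000>>25=0x7f ⇒ neg (R)
  [24:21] rd=6 = %r6

neg %r6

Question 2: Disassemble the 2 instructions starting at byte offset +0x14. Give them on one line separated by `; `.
[14] fd b2 00 00 → 0xfdb20000
  opcode bits[31:25]=0x7e: ld/RR
  [24:21] rd=13 = %r13
  [20:17] rs=9 = %r9
[18] 83 ff ff e4 → 0x83ffffe4
  opcode bits[31:25]=0x41: bne/J
  [24:0] imm=33554404 (s25→-28) = -28

ld %r13, %r9; bne -28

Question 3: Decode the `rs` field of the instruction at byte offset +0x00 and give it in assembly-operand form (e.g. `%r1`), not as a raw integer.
%r11

[00] 12 b6 00 00 → 0x12b60000
  opcode bits[31:25]=0x9: str/RR
  rd: (w>>21)&0xf=0x5 → %r5
  rs: (w>>17)&0xf=0xb → %r11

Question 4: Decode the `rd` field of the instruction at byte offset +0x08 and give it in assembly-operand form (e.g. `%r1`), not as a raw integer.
off 0x08: read ec 20 00 00 as big → 0xec200000
  op=0xec200000>>25=0x76 ⇒ inc (R)
  rd@[24:21]=0x1 ⇒ %r1

%r1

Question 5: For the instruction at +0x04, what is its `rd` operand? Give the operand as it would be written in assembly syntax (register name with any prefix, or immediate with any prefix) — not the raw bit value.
%r15

[04] fd f0 00 00 → 0xfdf00000
  top 7b → 0x7e → ld [RR]
  [24:21] rd=15 = %r15
  [20:17] rs=8 = %r8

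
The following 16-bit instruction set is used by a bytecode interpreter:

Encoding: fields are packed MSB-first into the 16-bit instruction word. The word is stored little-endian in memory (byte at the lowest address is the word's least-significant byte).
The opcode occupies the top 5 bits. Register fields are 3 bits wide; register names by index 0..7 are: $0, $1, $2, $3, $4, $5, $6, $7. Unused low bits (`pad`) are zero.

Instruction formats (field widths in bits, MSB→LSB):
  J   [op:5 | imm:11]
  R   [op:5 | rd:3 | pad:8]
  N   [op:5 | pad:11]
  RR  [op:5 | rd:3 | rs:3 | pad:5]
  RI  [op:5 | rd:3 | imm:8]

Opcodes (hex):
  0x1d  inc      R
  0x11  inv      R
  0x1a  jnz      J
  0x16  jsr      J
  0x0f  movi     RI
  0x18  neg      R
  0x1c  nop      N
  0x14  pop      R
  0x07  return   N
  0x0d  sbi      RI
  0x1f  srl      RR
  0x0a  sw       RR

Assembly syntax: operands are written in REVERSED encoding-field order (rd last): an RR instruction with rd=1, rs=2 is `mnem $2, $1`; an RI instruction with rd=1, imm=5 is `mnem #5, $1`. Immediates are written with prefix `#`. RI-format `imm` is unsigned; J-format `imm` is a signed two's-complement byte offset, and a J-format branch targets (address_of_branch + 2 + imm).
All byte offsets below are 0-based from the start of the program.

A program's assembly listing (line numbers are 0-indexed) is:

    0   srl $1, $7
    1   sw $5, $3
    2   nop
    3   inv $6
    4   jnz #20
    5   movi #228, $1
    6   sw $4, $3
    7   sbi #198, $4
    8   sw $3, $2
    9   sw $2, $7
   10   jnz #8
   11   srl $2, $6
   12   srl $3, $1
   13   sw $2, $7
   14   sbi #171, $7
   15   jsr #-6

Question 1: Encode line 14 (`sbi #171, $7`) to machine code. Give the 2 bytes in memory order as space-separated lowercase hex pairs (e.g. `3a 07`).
ab 6f

14. sbi fields op=0xd:5|rd=7:3|imm=171:8 → word 6fabh → ab 6f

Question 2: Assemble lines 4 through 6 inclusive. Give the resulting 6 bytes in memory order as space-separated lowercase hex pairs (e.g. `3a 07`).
L4: jnz op=0x1a:5|imm=20:11 ⇒ 0xd014 ⇒ little 14 d0
L5: movi op=0xf:5|rd=1:3|imm=228:8 ⇒ 0x79e4 ⇒ little e4 79
L6: sw op=0xa:5|rd=3:3|rs=4:3|pad=0:5 ⇒ 0x5380 ⇒ little 80 53

14 d0 e4 79 80 53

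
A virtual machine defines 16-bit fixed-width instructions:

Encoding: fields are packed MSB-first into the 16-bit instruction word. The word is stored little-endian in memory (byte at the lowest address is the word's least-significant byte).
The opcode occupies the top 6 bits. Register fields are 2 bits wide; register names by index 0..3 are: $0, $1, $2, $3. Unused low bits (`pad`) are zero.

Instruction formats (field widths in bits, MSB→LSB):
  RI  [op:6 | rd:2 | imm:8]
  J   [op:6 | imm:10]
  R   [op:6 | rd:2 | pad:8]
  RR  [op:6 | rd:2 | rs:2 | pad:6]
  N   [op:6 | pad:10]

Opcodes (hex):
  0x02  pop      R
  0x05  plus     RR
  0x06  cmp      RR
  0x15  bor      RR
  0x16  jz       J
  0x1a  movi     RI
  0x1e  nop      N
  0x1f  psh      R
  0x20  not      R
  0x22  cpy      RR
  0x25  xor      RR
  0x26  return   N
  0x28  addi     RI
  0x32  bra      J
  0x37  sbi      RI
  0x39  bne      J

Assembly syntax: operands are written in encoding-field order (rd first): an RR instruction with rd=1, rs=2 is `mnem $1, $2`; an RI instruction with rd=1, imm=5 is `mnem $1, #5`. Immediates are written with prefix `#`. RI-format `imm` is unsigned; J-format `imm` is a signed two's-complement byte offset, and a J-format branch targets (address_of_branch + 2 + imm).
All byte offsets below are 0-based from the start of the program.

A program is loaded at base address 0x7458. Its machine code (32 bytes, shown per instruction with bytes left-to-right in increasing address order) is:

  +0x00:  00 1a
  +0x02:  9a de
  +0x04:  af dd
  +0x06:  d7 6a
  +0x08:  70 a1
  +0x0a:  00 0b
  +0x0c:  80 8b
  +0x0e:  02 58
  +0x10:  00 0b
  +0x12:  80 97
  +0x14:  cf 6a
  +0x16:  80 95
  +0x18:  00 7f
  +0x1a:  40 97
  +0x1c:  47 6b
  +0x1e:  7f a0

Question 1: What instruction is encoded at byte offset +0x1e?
+0x1e: 7f a0 ⇒ word 0xa07f (little)
  top 6b → 0x28 → addi [RI]
  [9:8] rd=0 = $0
  [7:0] imm=127 = #127

addi $0, #127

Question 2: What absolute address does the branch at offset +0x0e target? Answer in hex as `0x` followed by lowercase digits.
0x746a

off 0x0e: read 02 58 as little → 0x5802
  op=0x5802>>10=0x16 ⇒ jz (J)
  imm@[9:0]=0x2 ⇒ #2
  target = base 0x7458 + off 0x0e + 2 + imm 2 = 0x746a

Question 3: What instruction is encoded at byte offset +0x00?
cmp $2, $0

@+00  little-endian(00 1a) = 0x1a00
  opcode bits[15:10]=0x6: cmp/RR
  rd: (w>>8)&0x3=0x2 → $2
  rs: (w>>6)&0x3=0x0 → $0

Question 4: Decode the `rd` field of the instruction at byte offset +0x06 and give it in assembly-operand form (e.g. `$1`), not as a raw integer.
@+06  little-endian(d7 6a) = 0x6ad7
  op=0x6ad7>>10=0x1a ⇒ movi (RI)
  [9:8] rd=2 = $2
  [7:0] imm=215 = #215

$2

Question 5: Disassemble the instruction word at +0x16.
xor $1, $2

+0x16: 80 95 ⇒ word 0x9580 (little)
  top 6b → 0x25 → xor [RR]
  [9:8] rd=1 = $1
  [7:6] rs=2 = $2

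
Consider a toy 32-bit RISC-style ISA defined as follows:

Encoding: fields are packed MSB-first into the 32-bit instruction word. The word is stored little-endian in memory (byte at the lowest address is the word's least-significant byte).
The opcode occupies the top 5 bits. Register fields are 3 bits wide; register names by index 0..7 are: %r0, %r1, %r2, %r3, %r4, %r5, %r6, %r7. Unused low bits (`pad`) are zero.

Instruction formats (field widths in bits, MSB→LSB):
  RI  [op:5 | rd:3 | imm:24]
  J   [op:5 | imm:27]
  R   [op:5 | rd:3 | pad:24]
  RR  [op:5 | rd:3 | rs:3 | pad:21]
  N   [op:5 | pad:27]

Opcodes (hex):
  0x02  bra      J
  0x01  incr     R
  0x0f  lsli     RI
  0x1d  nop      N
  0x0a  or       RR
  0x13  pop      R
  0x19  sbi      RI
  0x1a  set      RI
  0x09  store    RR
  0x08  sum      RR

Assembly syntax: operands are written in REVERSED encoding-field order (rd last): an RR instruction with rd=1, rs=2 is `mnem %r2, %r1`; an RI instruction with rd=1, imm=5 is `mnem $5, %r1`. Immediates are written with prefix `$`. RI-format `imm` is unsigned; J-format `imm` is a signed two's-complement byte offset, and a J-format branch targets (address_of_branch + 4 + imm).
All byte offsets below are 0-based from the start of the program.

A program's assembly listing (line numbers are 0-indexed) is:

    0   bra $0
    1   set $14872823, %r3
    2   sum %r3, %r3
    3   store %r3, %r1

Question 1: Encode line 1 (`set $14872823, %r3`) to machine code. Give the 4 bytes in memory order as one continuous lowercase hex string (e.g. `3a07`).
1. set fields op=0x1a:5|rd=3:3|imm=14872823:24 → word d3e2f0f7h → f7 f0 e2 d3

f7f0e2d3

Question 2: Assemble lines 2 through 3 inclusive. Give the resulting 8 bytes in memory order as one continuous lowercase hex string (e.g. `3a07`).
2. sum fields op=0x8:5|rd=3:3|rs=3:3|pad=0:21 → word 43600000h → 00 00 60 43
3. store fields op=0x9:5|rd=1:3|rs=3:3|pad=0:21 → word 49600000h → 00 00 60 49

0000604300006049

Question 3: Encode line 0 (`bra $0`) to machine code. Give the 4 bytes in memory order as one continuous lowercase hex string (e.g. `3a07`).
0. bra fields op=0x2:5|imm=0:27 → word 10000000h → 00 00 00 10

00000010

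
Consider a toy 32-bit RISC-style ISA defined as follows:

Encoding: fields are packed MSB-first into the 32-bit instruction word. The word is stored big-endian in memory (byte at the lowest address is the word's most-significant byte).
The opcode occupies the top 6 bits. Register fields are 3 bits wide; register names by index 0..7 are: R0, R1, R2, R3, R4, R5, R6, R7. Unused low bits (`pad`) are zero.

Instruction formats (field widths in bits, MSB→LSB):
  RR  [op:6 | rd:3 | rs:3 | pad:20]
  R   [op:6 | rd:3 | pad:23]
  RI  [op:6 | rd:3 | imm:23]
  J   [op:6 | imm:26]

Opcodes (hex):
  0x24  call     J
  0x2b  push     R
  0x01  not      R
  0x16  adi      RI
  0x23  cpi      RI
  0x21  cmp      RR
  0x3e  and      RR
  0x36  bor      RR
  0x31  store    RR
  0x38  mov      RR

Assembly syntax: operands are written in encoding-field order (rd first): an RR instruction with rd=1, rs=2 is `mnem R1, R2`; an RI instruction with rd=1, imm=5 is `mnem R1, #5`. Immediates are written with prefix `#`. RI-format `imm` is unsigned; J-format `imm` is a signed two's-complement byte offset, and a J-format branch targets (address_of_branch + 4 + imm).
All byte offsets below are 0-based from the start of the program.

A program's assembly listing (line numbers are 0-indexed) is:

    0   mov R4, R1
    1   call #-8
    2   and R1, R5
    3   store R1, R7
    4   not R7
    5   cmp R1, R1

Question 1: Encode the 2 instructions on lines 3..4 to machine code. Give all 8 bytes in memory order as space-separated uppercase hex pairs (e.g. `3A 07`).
C4 F0 00 00 07 80 00 00

line 3 (store): pack op=0x31:6|rd=1:3|rs=7:3|pad=0:20 = 0xc4f00000; big→ c4 f0 00 00
line 4 (not): pack op=0x1:6|rd=7:3|pad=0:23 = 0x07800000; big→ 07 80 00 00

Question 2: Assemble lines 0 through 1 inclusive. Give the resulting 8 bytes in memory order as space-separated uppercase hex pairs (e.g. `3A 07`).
E2 10 00 00 93 FF FF F8

line 0 (mov): pack op=0x38:6|rd=4:3|rs=1:3|pad=0:20 = 0xe2100000; big→ e2 10 00 00
line 1 (call): pack op=0x24:6|imm=-8:26 = 0x93fffff8; big→ 93 ff ff f8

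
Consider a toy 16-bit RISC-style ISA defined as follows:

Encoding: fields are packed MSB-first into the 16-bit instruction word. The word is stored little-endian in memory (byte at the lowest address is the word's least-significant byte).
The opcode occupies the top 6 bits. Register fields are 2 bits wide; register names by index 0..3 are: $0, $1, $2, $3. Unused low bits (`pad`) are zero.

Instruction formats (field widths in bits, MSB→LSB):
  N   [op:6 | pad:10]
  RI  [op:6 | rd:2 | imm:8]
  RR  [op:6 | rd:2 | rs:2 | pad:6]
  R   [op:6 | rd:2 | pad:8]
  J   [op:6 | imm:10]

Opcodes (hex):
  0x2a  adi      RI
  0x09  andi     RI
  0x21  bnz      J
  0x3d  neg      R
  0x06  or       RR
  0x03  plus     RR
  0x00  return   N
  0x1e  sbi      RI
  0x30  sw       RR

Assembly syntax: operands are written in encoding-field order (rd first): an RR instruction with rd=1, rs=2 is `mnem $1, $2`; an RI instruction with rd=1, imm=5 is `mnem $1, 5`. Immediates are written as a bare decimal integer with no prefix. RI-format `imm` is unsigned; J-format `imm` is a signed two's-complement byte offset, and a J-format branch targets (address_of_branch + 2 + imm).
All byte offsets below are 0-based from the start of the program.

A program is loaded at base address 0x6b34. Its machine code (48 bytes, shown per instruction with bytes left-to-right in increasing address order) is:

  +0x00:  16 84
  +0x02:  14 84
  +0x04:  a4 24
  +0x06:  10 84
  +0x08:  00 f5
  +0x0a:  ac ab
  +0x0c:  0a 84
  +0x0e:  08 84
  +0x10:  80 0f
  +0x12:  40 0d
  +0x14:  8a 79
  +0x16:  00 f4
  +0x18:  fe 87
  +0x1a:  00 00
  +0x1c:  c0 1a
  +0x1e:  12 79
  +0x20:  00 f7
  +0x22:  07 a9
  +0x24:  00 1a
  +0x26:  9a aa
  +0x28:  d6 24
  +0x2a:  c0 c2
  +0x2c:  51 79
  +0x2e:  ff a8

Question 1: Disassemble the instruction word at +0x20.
neg $3

off 0x20: read 00 f7 as little → 0xf700
  op=0xf700>>10=0x3d ⇒ neg (R)
  [9:8] rd=3 = $3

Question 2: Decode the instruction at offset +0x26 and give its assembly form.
+0x26: 9a aa ⇒ word 0xaa9a (little)
  op=0xaa9a>>10=0x2a ⇒ adi (RI)
  rd: (w>>8)&0x3=0x2 → $2
  imm: (w>>0)&0xff=0x9a → 154

adi $2, 154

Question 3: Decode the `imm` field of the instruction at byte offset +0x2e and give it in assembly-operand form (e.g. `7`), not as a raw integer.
255

off 0x2e: read ff a8 as little → 0xa8ff
  top 6b → 0x2a → adi [RI]
  [9:8] rd=0 = $0
  [7:0] imm=255 = 255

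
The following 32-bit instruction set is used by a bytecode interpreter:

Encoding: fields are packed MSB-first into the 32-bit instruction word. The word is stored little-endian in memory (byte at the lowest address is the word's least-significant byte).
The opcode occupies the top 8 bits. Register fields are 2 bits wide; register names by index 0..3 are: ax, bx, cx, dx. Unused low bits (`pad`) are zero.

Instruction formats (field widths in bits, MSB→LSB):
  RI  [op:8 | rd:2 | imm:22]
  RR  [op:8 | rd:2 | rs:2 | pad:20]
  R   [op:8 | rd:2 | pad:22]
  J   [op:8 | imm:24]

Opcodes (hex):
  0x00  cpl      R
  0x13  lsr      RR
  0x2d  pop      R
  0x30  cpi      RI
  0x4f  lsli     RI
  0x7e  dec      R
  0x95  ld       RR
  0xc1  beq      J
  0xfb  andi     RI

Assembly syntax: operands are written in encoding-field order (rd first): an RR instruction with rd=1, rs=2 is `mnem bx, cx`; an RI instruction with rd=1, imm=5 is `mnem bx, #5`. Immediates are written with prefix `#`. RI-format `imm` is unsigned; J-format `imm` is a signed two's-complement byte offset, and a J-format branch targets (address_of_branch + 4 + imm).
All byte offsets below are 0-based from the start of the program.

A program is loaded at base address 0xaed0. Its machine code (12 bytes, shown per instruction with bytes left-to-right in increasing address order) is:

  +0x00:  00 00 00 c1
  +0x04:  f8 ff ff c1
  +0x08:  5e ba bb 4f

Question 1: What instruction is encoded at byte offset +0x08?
[08] 5e ba bb 4f → 0x4fbbba5e
  op=0x4fbbba5e>>24=0x4f ⇒ lsli (RI)
  [23:22] rd=2 = cx
  [21:0] imm=3914334 = #3914334

lsli cx, #3914334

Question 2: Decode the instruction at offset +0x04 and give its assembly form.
beq #-8

off 0x04: read f8 ff ff c1 as little → 0xc1fffff8
  top 8b → 0xc1 → beq [J]
  imm: (w>>0)&0xffffff=0xfffff8 (s24→-8) → #-8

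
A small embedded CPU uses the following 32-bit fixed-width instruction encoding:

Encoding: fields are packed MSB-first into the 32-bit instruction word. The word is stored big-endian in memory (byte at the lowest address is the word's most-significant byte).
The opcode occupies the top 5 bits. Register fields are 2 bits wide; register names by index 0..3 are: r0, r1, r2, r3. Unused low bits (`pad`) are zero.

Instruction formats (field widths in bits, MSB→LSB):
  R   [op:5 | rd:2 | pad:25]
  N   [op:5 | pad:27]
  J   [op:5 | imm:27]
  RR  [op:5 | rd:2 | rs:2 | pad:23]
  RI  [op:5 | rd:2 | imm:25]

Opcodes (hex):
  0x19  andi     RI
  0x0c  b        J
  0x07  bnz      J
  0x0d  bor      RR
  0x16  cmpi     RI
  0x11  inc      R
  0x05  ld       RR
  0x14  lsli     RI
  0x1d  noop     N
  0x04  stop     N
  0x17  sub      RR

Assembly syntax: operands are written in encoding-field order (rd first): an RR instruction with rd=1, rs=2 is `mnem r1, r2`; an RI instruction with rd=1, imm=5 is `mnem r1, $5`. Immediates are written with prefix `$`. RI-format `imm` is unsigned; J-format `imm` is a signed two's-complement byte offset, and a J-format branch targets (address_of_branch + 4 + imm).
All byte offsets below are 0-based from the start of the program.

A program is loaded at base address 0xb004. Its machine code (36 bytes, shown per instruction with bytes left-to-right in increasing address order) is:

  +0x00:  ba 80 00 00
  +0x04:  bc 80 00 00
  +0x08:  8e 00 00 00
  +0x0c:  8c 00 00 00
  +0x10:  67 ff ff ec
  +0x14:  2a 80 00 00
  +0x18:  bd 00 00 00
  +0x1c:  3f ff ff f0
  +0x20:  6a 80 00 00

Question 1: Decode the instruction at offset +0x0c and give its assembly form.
inc r2

off 0x0c: read 8c 00 00 00 as big → 0x8c000000
  opcode bits[31:27]=0x11: inc/R
  [26:25] rd=2 = r2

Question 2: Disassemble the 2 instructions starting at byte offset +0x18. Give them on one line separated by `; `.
[18] bd 00 00 00 → 0xbd000000
  op=0xbd000000>>27=0x17 ⇒ sub (RR)
  rd: (w>>25)&0x3=0x2 → r2
  rs: (w>>23)&0x3=0x2 → r2
[1c] 3f ff ff f0 → 0x3ffffff0
  op=0x3ffffff0>>27=0x7 ⇒ bnz (J)
  imm: (w>>0)&0x7ffffff=0x7fffff0 (s27→-16) → $-16

sub r2, r2; bnz $-16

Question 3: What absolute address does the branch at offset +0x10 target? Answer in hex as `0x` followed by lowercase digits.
off 0x10: read 67 ff ff ec as big → 0x67ffffec
  top 5b → 0xc → b [J]
  imm: (w>>0)&0x7ffffff=0x7ffffec (s27→-20) → $-20
  target = base 0xb004 + off 0x10 + 4 + imm -20 = 0xb004

0xb004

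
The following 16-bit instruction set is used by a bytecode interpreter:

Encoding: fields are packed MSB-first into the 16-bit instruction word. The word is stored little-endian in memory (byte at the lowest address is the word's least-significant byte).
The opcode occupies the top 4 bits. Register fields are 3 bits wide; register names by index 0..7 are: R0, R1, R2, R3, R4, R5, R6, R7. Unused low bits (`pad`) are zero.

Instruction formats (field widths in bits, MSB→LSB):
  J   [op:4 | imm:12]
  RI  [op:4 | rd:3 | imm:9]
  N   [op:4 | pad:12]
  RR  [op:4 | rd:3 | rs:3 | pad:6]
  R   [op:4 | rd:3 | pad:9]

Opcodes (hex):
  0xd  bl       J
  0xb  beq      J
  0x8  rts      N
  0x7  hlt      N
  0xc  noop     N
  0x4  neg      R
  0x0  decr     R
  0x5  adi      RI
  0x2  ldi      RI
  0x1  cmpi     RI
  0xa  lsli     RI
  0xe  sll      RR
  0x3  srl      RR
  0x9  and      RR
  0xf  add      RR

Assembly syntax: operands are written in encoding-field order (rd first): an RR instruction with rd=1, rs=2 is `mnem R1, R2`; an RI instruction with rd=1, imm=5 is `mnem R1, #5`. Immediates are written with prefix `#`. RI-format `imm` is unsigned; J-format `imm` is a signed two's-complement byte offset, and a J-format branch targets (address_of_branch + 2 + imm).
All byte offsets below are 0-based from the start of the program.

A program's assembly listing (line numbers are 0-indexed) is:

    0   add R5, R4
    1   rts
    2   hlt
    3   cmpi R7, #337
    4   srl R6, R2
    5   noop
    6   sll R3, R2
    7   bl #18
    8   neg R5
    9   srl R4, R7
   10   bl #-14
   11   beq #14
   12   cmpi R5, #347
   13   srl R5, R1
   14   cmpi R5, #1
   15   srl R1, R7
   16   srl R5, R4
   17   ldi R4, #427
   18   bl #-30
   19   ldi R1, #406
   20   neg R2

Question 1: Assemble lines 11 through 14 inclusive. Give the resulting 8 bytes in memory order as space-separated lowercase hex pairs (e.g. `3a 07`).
line 11 (beq): pack op=0xb:4|imm=14:12 = 0xb00e; little→ 0e b0
line 12 (cmpi): pack op=0x1:4|rd=5:3|imm=347:9 = 0x1b5b; little→ 5b 1b
line 13 (srl): pack op=0x3:4|rd=5:3|rs=1:3|pad=0:6 = 0x3a40; little→ 40 3a
line 14 (cmpi): pack op=0x1:4|rd=5:3|imm=1:9 = 0x1a01; little→ 01 1a

0e b0 5b 1b 40 3a 01 1a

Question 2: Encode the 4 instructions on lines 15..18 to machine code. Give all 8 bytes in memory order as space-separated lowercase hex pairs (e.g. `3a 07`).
c0 33 00 3b ab 29 e2 df

L15: srl op=0x3:4|rd=1:3|rs=7:3|pad=0:6 ⇒ 0x33c0 ⇒ little c0 33
L16: srl op=0x3:4|rd=5:3|rs=4:3|pad=0:6 ⇒ 0x3b00 ⇒ little 00 3b
L17: ldi op=0x2:4|rd=4:3|imm=427:9 ⇒ 0x29ab ⇒ little ab 29
L18: bl op=0xd:4|imm=-30:12 ⇒ 0xdfe2 ⇒ little e2 df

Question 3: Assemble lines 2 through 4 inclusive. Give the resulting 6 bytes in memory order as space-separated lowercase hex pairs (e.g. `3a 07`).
line 2 (hlt): pack op=0x7:4|pad=0:12 = 0x7000; little→ 00 70
line 3 (cmpi): pack op=0x1:4|rd=7:3|imm=337:9 = 0x1f51; little→ 51 1f
line 4 (srl): pack op=0x3:4|rd=6:3|rs=2:3|pad=0:6 = 0x3c80; little→ 80 3c

00 70 51 1f 80 3c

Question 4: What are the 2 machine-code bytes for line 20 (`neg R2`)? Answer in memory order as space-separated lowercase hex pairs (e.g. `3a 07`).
00 44

L20: neg op=0x4:4|rd=2:3|pad=0:9 ⇒ 0x4400 ⇒ little 00 44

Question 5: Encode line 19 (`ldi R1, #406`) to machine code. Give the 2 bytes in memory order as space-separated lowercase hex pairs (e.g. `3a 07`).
96 23

19. ldi fields op=0x2:4|rd=1:3|imm=406:9 → word 2396h → 96 23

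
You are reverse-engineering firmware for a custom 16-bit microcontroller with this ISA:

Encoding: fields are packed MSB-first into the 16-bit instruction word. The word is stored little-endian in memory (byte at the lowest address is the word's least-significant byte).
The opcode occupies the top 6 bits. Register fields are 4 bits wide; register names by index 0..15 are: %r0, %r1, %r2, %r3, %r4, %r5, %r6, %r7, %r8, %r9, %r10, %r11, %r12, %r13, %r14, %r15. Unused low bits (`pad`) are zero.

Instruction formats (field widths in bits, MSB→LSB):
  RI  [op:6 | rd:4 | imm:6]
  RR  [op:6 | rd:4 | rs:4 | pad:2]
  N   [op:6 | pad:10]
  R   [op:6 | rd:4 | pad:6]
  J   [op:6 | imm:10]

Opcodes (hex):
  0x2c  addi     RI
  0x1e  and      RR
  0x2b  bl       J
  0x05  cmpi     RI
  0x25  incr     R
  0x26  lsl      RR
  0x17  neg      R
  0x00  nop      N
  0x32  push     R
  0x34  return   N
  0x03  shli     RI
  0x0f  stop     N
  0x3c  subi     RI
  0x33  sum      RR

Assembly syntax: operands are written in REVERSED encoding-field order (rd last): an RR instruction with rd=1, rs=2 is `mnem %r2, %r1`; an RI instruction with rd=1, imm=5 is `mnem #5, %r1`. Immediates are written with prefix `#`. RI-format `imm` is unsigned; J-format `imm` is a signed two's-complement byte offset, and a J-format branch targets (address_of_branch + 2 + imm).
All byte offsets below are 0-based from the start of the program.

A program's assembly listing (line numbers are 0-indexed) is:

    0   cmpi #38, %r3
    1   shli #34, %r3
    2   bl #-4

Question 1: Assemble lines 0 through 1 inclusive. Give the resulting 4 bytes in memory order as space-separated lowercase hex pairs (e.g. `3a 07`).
e6 14 e2 0c

0. cmpi fields op=0x5:6|rd=3:4|imm=38:6 → word 14e6h → e6 14
1. shli fields op=0x3:6|rd=3:4|imm=34:6 → word 0ce2h → e2 0c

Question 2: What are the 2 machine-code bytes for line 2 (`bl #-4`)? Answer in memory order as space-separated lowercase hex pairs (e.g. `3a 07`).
line 2 (bl): pack op=0x2b:6|imm=-4:10 = 0xaffc; little→ fc af

fc af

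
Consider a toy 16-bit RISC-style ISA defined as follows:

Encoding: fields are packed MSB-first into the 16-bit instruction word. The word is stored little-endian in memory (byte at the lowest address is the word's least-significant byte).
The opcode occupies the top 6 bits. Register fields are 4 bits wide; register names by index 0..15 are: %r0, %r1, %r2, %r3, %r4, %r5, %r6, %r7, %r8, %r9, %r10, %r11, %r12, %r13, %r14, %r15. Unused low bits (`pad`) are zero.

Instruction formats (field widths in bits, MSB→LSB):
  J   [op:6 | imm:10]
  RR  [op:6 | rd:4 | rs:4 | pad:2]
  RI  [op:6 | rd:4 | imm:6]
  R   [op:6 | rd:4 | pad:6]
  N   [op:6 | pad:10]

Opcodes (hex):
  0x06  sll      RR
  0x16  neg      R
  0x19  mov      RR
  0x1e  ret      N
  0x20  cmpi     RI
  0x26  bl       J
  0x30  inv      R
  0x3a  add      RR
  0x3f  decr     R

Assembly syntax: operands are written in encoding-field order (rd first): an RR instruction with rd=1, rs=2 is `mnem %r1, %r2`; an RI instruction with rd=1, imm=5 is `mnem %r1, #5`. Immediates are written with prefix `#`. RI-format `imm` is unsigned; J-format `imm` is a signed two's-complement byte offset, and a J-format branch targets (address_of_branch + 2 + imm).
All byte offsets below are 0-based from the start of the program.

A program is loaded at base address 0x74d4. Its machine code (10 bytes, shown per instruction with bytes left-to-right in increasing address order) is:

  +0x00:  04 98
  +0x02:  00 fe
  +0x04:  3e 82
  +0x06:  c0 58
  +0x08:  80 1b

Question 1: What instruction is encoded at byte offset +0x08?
+0x08: 80 1b ⇒ word 0x1b80 (little)
  top 6b → 0x6 → sll [RR]
  [9:6] rd=14 = %r14
  [5:2] rs=0 = %r0

sll %r14, %r0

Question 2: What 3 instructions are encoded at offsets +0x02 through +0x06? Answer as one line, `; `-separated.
[02] 00 fe → 0xfe00
  op=0xfe00>>10=0x3f ⇒ decr (R)
  rd@[9:6]=0x8 ⇒ %r8
[04] 3e 82 → 0x823e
  op=0x823e>>10=0x20 ⇒ cmpi (RI)
  rd@[9:6]=0x8 ⇒ %r8
  imm@[5:0]=0x3e ⇒ #62
[06] c0 58 → 0x58c0
  op=0x58c0>>10=0x16 ⇒ neg (R)
  rd@[9:6]=0x3 ⇒ %r3

decr %r8; cmpi %r8, #62; neg %r3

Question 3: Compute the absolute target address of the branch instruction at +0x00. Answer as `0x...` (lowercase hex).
+0x00: 04 98 ⇒ word 0x9804 (little)
  top 6b → 0x26 → bl [J]
  imm: (w>>0)&0x3ff=0x4 → #4
  target = base 0x74d4 + off 0x00 + 2 + imm 4 = 0x74da

0x74da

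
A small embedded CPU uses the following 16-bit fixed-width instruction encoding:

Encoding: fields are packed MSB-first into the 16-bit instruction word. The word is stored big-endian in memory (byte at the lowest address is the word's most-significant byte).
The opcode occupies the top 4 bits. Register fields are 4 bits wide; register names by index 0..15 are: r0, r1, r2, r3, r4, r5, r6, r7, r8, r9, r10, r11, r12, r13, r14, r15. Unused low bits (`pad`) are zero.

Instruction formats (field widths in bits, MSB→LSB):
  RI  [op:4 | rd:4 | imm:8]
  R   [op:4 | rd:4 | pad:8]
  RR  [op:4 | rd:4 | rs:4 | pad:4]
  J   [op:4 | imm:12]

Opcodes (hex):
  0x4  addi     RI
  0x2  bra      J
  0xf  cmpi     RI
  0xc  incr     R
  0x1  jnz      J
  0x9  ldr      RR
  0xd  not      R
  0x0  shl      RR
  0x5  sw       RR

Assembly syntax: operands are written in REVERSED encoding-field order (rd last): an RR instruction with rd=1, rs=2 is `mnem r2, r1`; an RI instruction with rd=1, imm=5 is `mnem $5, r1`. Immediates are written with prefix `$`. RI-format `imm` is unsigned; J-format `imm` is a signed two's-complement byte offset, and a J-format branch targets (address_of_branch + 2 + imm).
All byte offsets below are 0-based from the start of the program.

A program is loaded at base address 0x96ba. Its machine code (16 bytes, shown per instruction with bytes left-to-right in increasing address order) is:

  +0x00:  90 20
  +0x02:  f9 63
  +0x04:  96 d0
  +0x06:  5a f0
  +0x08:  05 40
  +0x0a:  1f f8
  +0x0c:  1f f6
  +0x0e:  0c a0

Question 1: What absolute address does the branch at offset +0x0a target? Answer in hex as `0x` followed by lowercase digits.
[0a] 1f f8 → 0x1ff8
  opcode bits[15:12]=0x1: jnz/J
  [11:0] imm=4088 (s12→-8) = $-8
  target = base 0x96ba + off 0x0a + 2 + imm -8 = 0x96be

0x96be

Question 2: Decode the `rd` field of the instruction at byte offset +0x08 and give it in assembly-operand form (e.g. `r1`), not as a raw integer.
[08] 05 40 → 0x0540
  opcode bits[15:12]=0x0: shl/RR
  [11:8] rd=5 = r5
  [7:4] rs=4 = r4

r5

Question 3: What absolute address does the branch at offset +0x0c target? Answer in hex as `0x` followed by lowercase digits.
[0c] 1f f6 → 0x1ff6
  top 4b → 0x1 → jnz [J]
  imm: (w>>0)&0xfff=0xff6 (s12→-10) → $-10
  target = base 0x96ba + off 0x0c + 2 + imm -10 = 0x96be

0x96be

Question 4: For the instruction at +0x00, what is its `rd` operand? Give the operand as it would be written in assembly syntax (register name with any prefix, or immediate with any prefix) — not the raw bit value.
r0

@+00  big-endian(90 20) = 0x9020
  opcode bits[15:12]=0x9: ldr/RR
  rd: (w>>8)&0xf=0x0 → r0
  rs: (w>>4)&0xf=0x2 → r2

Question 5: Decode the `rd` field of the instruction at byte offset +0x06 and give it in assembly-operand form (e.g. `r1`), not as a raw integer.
+0x06: 5a f0 ⇒ word 0x5af0 (big)
  opcode bits[15:12]=0x5: sw/RR
  [11:8] rd=10 = r10
  [7:4] rs=15 = r15

r10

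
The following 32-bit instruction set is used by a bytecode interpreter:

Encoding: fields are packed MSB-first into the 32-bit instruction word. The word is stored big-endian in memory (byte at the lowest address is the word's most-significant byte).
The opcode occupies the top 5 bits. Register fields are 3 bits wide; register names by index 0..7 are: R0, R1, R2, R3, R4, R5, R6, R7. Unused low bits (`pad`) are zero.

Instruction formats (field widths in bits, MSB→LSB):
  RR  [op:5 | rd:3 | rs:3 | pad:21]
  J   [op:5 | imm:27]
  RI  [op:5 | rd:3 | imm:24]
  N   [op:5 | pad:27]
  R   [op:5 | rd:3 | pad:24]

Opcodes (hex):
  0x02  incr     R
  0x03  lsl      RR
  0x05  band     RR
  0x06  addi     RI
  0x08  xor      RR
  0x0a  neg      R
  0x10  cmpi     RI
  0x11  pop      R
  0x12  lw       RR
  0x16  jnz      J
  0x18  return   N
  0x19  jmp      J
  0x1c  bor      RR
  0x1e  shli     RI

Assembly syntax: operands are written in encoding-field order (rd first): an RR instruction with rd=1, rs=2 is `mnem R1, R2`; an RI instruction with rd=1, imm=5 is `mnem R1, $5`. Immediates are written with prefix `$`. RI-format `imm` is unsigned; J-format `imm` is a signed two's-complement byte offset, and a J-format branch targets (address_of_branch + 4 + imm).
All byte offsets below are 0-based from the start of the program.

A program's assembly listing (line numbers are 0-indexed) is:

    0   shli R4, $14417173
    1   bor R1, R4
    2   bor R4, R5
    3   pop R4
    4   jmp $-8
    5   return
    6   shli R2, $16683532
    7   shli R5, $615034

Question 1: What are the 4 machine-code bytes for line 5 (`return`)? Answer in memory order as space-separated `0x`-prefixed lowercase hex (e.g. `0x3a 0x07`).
5. return fields op=0x18:5|pad=0:27 → word c0000000h → c0 00 00 00

0xc0 0x00 0x00 0x00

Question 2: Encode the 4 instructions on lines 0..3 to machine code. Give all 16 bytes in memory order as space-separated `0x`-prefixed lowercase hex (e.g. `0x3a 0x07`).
L0: shli op=0x1e:5|rd=4:3|imm=14417173:24 ⇒ 0xf4dbfd15 ⇒ big f4 db fd 15
L1: bor op=0x1c:5|rd=1:3|rs=4:3|pad=0:21 ⇒ 0xe1800000 ⇒ big e1 80 00 00
L2: bor op=0x1c:5|rd=4:3|rs=5:3|pad=0:21 ⇒ 0xe4a00000 ⇒ big e4 a0 00 00
L3: pop op=0x11:5|rd=4:3|pad=0:24 ⇒ 0x8c000000 ⇒ big 8c 00 00 00

0xf4 0xdb 0xfd 0x15 0xe1 0x80 0x00 0x00 0xe4 0xa0 0x00 0x00 0x8c 0x00 0x00 0x00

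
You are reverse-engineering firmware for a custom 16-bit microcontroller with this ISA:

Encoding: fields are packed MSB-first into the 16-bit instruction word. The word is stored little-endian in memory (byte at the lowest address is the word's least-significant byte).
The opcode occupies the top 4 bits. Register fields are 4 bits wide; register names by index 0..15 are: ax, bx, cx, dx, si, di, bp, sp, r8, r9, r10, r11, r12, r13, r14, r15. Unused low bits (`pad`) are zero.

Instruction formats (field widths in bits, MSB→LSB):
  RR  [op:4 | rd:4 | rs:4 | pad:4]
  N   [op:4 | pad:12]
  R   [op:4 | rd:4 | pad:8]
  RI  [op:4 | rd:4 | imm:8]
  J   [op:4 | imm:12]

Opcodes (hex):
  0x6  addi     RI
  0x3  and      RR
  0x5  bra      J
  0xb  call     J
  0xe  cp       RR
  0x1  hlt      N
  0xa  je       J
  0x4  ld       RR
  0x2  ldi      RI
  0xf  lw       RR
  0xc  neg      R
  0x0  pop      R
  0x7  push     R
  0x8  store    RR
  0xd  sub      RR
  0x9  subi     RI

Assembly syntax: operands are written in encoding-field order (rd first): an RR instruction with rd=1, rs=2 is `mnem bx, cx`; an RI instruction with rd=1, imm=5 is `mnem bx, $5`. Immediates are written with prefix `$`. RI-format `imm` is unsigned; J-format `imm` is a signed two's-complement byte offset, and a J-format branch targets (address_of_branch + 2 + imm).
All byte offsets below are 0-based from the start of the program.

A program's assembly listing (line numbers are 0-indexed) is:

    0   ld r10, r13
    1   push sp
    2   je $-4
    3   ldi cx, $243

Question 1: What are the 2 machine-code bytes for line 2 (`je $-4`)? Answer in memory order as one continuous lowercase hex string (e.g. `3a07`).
fcaf

line 2 (je): pack op=0xa:4|imm=-4:12 = 0xaffc; little→ fc af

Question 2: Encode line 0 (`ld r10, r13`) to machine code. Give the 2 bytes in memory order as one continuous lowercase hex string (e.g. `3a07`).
d04a

L0: ld op=0x4:4|rd=10:4|rs=13:4|pad=0:4 ⇒ 0x4ad0 ⇒ little d0 4a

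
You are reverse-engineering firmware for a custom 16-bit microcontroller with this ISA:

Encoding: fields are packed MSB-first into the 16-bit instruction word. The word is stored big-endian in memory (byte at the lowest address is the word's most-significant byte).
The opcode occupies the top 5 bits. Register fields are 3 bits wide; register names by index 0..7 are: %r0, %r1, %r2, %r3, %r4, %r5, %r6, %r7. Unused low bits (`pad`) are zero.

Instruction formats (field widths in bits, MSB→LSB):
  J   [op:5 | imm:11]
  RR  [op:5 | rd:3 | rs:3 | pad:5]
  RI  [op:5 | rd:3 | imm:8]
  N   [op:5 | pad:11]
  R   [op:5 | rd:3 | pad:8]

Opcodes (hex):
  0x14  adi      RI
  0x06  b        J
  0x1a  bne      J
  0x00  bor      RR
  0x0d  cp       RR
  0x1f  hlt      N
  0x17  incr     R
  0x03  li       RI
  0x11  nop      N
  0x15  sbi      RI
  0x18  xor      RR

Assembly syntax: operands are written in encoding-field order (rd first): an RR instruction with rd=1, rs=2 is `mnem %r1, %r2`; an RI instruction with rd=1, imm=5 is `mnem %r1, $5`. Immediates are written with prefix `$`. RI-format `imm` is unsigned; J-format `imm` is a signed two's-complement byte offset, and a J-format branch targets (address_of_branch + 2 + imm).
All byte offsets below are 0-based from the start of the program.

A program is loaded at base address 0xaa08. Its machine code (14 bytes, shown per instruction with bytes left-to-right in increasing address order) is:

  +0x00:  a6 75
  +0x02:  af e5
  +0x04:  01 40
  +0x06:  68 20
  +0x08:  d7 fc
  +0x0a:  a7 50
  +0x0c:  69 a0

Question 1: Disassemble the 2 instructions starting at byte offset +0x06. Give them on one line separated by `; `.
cp %r0, %r1; bne $-4

@+06  big-endian(68 20) = 0x6820
  op=0x6820>>11=0xd ⇒ cp (RR)
  rd@[10:8]=0x0 ⇒ %r0
  rs@[7:5]=0x1 ⇒ %r1
@+08  big-endian(d7 fc) = 0xd7fc
  op=0xd7fc>>11=0x1a ⇒ bne (J)
  imm@[10:0]=0x7fc (s11→-4) ⇒ $-4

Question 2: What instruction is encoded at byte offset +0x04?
+0x04: 01 40 ⇒ word 0x0140 (big)
  op=0x0140>>11=0x0 ⇒ bor (RR)
  rd@[10:8]=0x1 ⇒ %r1
  rs@[7:5]=0x2 ⇒ %r2

bor %r1, %r2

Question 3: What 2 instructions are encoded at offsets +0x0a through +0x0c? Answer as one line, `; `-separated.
+0x0a: a7 50 ⇒ word 0xa750 (big)
  op=0xa750>>11=0x14 ⇒ adi (RI)
  rd: (w>>8)&0x7=0x7 → %r7
  imm: (w>>0)&0xff=0x50 → $80
+0x0c: 69 a0 ⇒ word 0x69a0 (big)
  op=0x69a0>>11=0xd ⇒ cp (RR)
  rd: (w>>8)&0x7=0x1 → %r1
  rs: (w>>5)&0x7=0x5 → %r5

adi %r7, $80; cp %r1, %r5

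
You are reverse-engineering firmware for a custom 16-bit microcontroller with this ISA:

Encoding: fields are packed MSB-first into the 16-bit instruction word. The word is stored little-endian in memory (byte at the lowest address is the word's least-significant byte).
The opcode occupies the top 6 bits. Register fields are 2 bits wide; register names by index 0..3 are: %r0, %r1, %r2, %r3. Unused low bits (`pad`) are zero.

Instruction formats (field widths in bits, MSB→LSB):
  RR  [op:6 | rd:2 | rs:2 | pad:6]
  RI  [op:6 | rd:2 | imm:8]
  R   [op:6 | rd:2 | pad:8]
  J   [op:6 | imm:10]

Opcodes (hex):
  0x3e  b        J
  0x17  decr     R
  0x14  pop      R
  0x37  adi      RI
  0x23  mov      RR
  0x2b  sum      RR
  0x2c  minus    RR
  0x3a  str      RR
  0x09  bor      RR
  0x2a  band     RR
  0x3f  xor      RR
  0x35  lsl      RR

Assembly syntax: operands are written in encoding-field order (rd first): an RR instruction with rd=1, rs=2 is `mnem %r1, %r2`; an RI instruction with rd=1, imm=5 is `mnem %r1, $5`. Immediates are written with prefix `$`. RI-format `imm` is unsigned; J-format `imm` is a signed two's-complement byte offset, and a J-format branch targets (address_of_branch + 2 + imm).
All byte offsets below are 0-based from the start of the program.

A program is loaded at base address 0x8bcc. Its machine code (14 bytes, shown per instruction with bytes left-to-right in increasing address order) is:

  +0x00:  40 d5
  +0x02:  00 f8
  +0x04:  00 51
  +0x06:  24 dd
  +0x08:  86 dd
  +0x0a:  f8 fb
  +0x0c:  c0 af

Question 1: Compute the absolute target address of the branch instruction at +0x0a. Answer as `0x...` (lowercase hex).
@+0a  little-endian(f8 fb) = 0xfbf8
  op=0xfbf8>>10=0x3e ⇒ b (J)
  imm@[9:0]=0x3f8 (s10→-8) ⇒ $-8
  target = base 0x8bcc + off 0x0a + 2 + imm -8 = 0x8bd0

0x8bd0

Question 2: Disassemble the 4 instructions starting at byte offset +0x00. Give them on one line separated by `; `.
off 0x00: read 40 d5 as little → 0xd540
  top 6b → 0x35 → lsl [RR]
  rd@[9:8]=0x1 ⇒ %r1
  rs@[7:6]=0x1 ⇒ %r1
off 0x02: read 00 f8 as little → 0xf800
  top 6b → 0x3e → b [J]
  imm@[9:0]=0x0 ⇒ $0
off 0x04: read 00 51 as little → 0x5100
  top 6b → 0x14 → pop [R]
  rd@[9:8]=0x1 ⇒ %r1
off 0x06: read 24 dd as little → 0xdd24
  top 6b → 0x37 → adi [RI]
  rd@[9:8]=0x1 ⇒ %r1
  imm@[7:0]=0x24 ⇒ $36

lsl %r1, %r1; b $0; pop %r1; adi %r1, $36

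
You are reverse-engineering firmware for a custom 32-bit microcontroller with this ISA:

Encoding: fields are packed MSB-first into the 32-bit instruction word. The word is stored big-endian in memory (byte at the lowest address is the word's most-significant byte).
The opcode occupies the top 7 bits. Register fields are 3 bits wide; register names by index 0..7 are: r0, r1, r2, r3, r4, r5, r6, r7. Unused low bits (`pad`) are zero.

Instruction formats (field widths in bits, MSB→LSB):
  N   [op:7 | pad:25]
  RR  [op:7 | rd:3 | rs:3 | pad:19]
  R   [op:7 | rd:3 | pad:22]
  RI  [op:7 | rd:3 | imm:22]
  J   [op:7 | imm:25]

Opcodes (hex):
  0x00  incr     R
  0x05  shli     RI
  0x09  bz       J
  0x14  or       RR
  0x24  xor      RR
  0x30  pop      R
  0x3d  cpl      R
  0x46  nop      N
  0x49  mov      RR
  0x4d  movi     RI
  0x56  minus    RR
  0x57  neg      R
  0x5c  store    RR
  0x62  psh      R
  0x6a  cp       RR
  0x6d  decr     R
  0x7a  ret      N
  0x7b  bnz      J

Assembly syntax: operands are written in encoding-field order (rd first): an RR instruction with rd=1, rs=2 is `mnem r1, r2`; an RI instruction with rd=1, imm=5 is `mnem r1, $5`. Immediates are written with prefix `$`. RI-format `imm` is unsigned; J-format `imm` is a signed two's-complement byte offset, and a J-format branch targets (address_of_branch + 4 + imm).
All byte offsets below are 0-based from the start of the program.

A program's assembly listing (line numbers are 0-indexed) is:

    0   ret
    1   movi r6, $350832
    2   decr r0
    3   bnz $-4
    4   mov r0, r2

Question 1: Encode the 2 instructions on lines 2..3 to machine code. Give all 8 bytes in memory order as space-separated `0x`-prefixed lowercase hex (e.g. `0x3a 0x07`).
0xda 0x00 0x00 0x00 0xf7 0xff 0xff 0xfc

2. decr fields op=0x6d:7|rd=0:3|pad=0:22 → word da000000h → da 00 00 00
3. bnz fields op=0x7b:7|imm=-4:25 → word f7fffffch → f7 ff ff fc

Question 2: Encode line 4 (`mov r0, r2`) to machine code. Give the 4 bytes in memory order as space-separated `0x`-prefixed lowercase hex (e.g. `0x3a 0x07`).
4. mov fields op=0x49:7|rd=0:3|rs=2:3|pad=0:19 → word 92100000h → 92 10 00 00

0x92 0x10 0x00 0x00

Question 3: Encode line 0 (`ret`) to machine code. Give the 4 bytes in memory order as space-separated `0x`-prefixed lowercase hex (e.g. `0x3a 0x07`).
0xf4 0x00 0x00 0x00

line 0 (ret): pack op=0x7a:7|pad=0:25 = 0xf4000000; big→ f4 00 00 00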